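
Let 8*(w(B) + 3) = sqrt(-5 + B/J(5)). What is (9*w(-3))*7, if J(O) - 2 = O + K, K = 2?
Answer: -189 + 21*I*sqrt(3)/2 ≈ -189.0 + 18.187*I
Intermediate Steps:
J(O) = 4 + O (J(O) = 2 + (O + 2) = 2 + (2 + O) = 4 + O)
w(B) = -3 + sqrt(-5 + B/9)/8 (w(B) = -3 + sqrt(-5 + B/(4 + 5))/8 = -3 + sqrt(-5 + B/9)/8)
(9*w(-3))*7 = (9*(-3 + sqrt(-45 - 3)/24))*7 = (9*(-3 + sqrt(-48)/24))*7 = (9*(-3 + (4*I*sqrt(3))/24))*7 = (9*(-3 + I*sqrt(3)/6))*7 = (-27 + 3*I*sqrt(3)/2)*7 = -189 + 21*I*sqrt(3)/2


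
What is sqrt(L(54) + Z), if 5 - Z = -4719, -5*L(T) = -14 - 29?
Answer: sqrt(118315)/5 ≈ 68.794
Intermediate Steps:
L(T) = 43/5 (L(T) = -(-14 - 29)/5 = -1/5*(-43) = 43/5)
Z = 4724 (Z = 5 - 1*(-4719) = 5 + 4719 = 4724)
sqrt(L(54) + Z) = sqrt(43/5 + 4724) = sqrt(23663/5) = sqrt(118315)/5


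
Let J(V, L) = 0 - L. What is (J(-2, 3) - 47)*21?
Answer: -1050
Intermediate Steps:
J(V, L) = -L
(J(-2, 3) - 47)*21 = (-1*3 - 47)*21 = (-3 - 47)*21 = -50*21 = -1050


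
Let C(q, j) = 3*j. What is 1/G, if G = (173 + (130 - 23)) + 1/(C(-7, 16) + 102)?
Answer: 150/42001 ≈ 0.0035713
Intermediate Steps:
G = 42001/150 (G = (173 + (130 - 23)) + 1/(3*16 + 102) = (173 + 107) + 1/(48 + 102) = 280 + 1/150 = 42001/150 ≈ 280.01)
1/G = 1/(42001/150) = 150/42001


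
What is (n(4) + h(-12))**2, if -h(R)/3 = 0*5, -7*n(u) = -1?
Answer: 1/49 ≈ 0.020408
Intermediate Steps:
n(u) = 1/7 (n(u) = -1/7*(-1) = 1/7)
h(R) = 0 (h(R) = -0*5 = -3*0 = 0)
(n(4) + h(-12))**2 = (1/7 + 0)**2 = (1/7)**2 = 1/49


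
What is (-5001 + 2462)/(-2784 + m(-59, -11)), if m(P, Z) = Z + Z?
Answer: 2539/2806 ≈ 0.90485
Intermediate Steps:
m(P, Z) = 2*Z
(-5001 + 2462)/(-2784 + m(-59, -11)) = (-5001 + 2462)/(-2784 + 2*(-11)) = -2539/(-2784 - 22) = -2539/(-2806) = -2539*(-1/2806) = 2539/2806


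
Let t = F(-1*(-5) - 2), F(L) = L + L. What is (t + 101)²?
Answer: 11449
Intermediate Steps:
F(L) = 2*L
t = 6 (t = 2*(-1*(-5) - 2) = 2*(5 - 2) = 2*3 = 6)
(t + 101)² = (6 + 101)² = 107² = 11449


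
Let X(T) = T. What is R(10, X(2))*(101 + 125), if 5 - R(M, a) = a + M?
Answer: -1582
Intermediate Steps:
R(M, a) = 5 - M - a (R(M, a) = 5 - (a + M) = 5 - (M + a) = 5 + (-M - a) = 5 - M - a)
R(10, X(2))*(101 + 125) = (5 - 1*10 - 1*2)*(101 + 125) = (5 - 10 - 2)*226 = -7*226 = -1582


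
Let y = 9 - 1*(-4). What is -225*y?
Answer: -2925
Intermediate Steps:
y = 13 (y = 9 + 4 = 13)
-225*y = -225*13 = -2925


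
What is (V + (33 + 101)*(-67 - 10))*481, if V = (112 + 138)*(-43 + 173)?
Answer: 10669542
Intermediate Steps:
V = 32500 (V = 250*130 = 32500)
(V + (33 + 101)*(-67 - 10))*481 = (32500 + (33 + 101)*(-67 - 10))*481 = (32500 + 134*(-77))*481 = (32500 - 10318)*481 = 22182*481 = 10669542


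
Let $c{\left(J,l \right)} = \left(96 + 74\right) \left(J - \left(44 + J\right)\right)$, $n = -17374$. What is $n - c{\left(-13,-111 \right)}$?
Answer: $-9894$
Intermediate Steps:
$c{\left(J,l \right)} = -7480$ ($c{\left(J,l \right)} = 170 \left(-44\right) = -7480$)
$n - c{\left(-13,-111 \right)} = -17374 - -7480 = -17374 + 7480 = -9894$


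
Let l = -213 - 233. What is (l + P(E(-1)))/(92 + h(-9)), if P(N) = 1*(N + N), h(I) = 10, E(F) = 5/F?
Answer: -76/17 ≈ -4.4706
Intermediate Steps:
l = -446
P(N) = 2*N (P(N) = 1*(2*N) = 2*N)
(l + P(E(-1)))/(92 + h(-9)) = (-446 + 2*(5/(-1)))/(92 + 10) = (-446 + 2*(5*(-1)))/102 = (-446 + 2*(-5))*(1/102) = (-446 - 10)*(1/102) = -456*1/102 = -76/17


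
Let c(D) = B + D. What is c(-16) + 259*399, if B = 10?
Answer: 103335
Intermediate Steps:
c(D) = 10 + D
c(-16) + 259*399 = (10 - 16) + 259*399 = -6 + 103341 = 103335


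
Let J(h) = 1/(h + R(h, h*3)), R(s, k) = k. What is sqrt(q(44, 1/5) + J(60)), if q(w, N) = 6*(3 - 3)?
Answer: sqrt(15)/60 ≈ 0.064550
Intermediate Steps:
J(h) = 1/(4*h) (J(h) = 1/(h + h*3) = 1/(h + 3*h) = 1/(4*h))
q(w, N) = 0 (q(w, N) = 6*0 = 0)
sqrt(q(44, 1/5) + J(60)) = sqrt(0 + (1/4)/60) = sqrt(0 + (1/4)*(1/60)) = sqrt(0 + 1/240) = sqrt(1/240) = sqrt(15)/60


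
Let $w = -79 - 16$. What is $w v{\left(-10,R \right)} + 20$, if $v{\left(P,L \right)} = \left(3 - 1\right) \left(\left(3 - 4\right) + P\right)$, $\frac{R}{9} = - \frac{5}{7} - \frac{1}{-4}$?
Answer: $2110$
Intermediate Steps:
$w = -95$ ($w = -79 - 16 = -95$)
$R = - \frac{117}{28}$ ($R = 9 \left(- \frac{5}{7} - \frac{1}{-4}\right) = 9 \left(\left(-5\right) \frac{1}{7} - - \frac{1}{4}\right) = 9 \left(- \frac{5}{7} + \frac{1}{4}\right) = 9 \left(- \frac{13}{28}\right) = - \frac{117}{28} \approx -4.1786$)
$v{\left(P,L \right)} = -2 + 2 P$ ($v{\left(P,L \right)} = 2 \left(\left(3 - 4\right) + P\right) = 2 \left(-1 + P\right) = -2 + 2 P$)
$w v{\left(-10,R \right)} + 20 = - 95 \left(-2 + 2 \left(-10\right)\right) + 20 = - 95 \left(-2 - 20\right) + 20 = \left(-95\right) \left(-22\right) + 20 = 2090 + 20 = 2110$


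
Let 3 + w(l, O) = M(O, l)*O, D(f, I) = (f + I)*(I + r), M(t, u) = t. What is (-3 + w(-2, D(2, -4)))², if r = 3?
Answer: 4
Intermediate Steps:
D(f, I) = (3 + I)*(I + f) (D(f, I) = (f + I)*(I + 3) = (I + f)*(3 + I) = (3 + I)*(I + f))
w(l, O) = -3 + O² (w(l, O) = -3 + O*O = -3 + O²)
(-3 + w(-2, D(2, -4)))² = (-3 + (-3 + ((-4)² + 3*(-4) + 3*2 - 4*2)²))² = (-3 + (-3 + (16 - 12 + 6 - 8)²))² = (-3 + (-3 + 2²))² = (-3 + (-3 + 4))² = (-3 + 1)² = (-2)² = 4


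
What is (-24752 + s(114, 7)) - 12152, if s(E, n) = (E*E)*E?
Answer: 1444640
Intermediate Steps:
s(E, n) = E³ (s(E, n) = E²*E = E³)
(-24752 + s(114, 7)) - 12152 = (-24752 + 114³) - 12152 = (-24752 + 1481544) - 12152 = 1456792 - 12152 = 1444640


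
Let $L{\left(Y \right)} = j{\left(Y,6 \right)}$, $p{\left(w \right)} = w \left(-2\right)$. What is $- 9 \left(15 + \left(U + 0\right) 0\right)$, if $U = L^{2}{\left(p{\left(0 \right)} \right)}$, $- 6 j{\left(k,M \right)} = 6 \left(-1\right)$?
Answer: $-135$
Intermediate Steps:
$j{\left(k,M \right)} = 1$ ($j{\left(k,M \right)} = - \frac{6 \left(-1\right)}{6} = \left(- \frac{1}{6}\right) \left(-6\right) = 1$)
$p{\left(w \right)} = - 2 w$
$L{\left(Y \right)} = 1$
$U = 1$ ($U = 1^{2} = 1$)
$- 9 \left(15 + \left(U + 0\right) 0\right) = - 9 \left(15 + \left(1 + 0\right) 0\right) = - 9 \left(15 + 1 \cdot 0\right) = - 9 \left(15 + 0\right) = \left(-9\right) 15 = -135$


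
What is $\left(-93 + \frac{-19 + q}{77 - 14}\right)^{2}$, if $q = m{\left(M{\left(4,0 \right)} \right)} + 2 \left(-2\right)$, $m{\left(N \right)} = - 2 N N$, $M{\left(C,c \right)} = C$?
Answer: $\frac{34975396}{3969} \approx 8812.1$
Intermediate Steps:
$m{\left(N \right)} = - 2 N^{2}$
$q = -36$ ($q = - 2 \cdot 4^{2} + 2 \left(-2\right) = \left(-2\right) 16 - 4 = -32 - 4 = -36$)
$\left(-93 + \frac{-19 + q}{77 - 14}\right)^{2} = \left(-93 + \frac{-19 - 36}{77 - 14}\right)^{2} = \left(-93 - \frac{55}{63}\right)^{2} = \left(- \frac{5914}{63}\right)^{2} = \frac{34975396}{3969}$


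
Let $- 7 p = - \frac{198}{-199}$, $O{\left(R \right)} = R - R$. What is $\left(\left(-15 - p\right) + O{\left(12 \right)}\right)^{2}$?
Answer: $\frac{428365809}{1940449} \approx 220.76$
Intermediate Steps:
$O{\left(R \right)} = 0$
$p = - \frac{198}{1393}$ ($p = - \frac{\left(-198\right) \frac{1}{-199}}{7} = - \frac{\left(-198\right) \left(- \frac{1}{199}\right)}{7} = \left(- \frac{1}{7}\right) \frac{198}{199} = - \frac{198}{1393} \approx -0.14214$)
$\left(\left(-15 - p\right) + O{\left(12 \right)}\right)^{2} = \left(\left(-15 - - \frac{198}{1393}\right) + 0\right)^{2} = \left(\left(-15 + \frac{198}{1393}\right) + 0\right)^{2} = \left(- \frac{20697}{1393} + 0\right)^{2} = \left(- \frac{20697}{1393}\right)^{2} = \frac{428365809}{1940449}$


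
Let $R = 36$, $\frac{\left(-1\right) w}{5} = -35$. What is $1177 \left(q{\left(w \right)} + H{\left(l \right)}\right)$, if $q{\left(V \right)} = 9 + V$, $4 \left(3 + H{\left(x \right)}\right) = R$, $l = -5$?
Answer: $223630$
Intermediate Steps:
$w = 175$ ($w = \left(-5\right) \left(-35\right) = 175$)
$H{\left(x \right)} = 6$ ($H{\left(x \right)} = -3 + \frac{1}{4} \cdot 36 = -3 + 9 = 6$)
$1177 \left(q{\left(w \right)} + H{\left(l \right)}\right) = 1177 \left(\left(9 + 175\right) + 6\right) = 1177 \left(184 + 6\right) = 1177 \cdot 190 = 223630$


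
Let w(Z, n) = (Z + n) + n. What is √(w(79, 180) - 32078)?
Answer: I*√31639 ≈ 177.87*I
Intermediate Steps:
w(Z, n) = Z + 2*n
√(w(79, 180) - 32078) = √((79 + 2*180) - 32078) = √((79 + 360) - 32078) = √(439 - 32078) = √(-31639) = I*√31639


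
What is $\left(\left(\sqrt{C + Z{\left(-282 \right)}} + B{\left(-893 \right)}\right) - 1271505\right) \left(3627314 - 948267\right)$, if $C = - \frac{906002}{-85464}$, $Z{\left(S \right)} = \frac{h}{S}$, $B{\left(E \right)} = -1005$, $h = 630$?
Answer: $-3409114097970 + \frac{57001 \sqrt{937488788543}}{7122} \approx -3.4091 \cdot 10^{12}$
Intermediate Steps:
$Z{\left(S \right)} = \frac{630}{S}$
$C = \frac{453001}{42732}$ ($C = \left(-906002\right) \left(- \frac{1}{85464}\right) = \frac{453001}{42732} \approx 10.601$)
$\left(\left(\sqrt{C + Z{\left(-282 \right)}} + B{\left(-893 \right)}\right) - 1271505\right) \left(3627314 - 948267\right) = \left(\left(\sqrt{\frac{453001}{42732} + \frac{630}{-282}} - 1005\right) - 1271505\right) \left(3627314 - 948267\right) = \left(\left(\sqrt{\frac{453001}{42732} + 630 \left(- \frac{1}{282}\right)} - 1005\right) - 1271505\right) 2679047 = \left(\left(\sqrt{\frac{453001}{42732} - \frac{105}{47}} - 1005\right) - 1271505\right) 2679047 = \left(\left(\sqrt{\frac{16804187}{2008404}} - 1005\right) - 1271505\right) 2679047 = \left(\left(\frac{\sqrt{937488788543}}{334734} - 1005\right) - 1271505\right) 2679047 = \left(\left(-1005 + \frac{\sqrt{937488788543}}{334734}\right) - 1271505\right) 2679047 = \left(-1272510 + \frac{\sqrt{937488788543}}{334734}\right) 2679047 = -3409114097970 + \frac{57001 \sqrt{937488788543}}{7122}$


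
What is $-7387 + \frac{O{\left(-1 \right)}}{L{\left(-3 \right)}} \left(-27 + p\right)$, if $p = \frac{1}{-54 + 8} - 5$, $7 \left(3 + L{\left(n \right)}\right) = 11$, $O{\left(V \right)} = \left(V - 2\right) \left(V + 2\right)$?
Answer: $- \frac{3428953}{460} \approx -7454.2$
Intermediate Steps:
$O{\left(V \right)} = \left(-2 + V\right) \left(2 + V\right)$
$L{\left(n \right)} = - \frac{10}{7}$ ($L{\left(n \right)} = -3 + \frac{1}{7} \cdot 11 = -3 + \frac{11}{7} = - \frac{10}{7}$)
$p = - \frac{231}{46}$ ($p = \frac{1}{-46} - 5 = - \frac{1}{46} - 5 = - \frac{231}{46} \approx -5.0217$)
$-7387 + \frac{O{\left(-1 \right)}}{L{\left(-3 \right)}} \left(-27 + p\right) = -7387 + \frac{-4 + \left(-1\right)^{2}}{- \frac{10}{7}} \left(-27 - \frac{231}{46}\right) = -7387 + \left(-4 + 1\right) \left(- \frac{7}{10}\right) \left(- \frac{1473}{46}\right) = -7387 + \left(-3\right) \left(- \frac{7}{10}\right) \left(- \frac{1473}{46}\right) = -7387 + \frac{21}{10} \left(- \frac{1473}{46}\right) = -7387 - \frac{30933}{460} = - \frac{3428953}{460}$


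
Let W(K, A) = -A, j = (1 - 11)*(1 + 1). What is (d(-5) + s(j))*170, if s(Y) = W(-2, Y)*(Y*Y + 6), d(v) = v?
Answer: 1379550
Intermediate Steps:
j = -20 (j = -10*2 = -20)
s(Y) = -Y*(6 + Y²) (s(Y) = (-Y)*(Y*Y + 6) = (-Y)*(Y² + 6) = (-Y)*(6 + Y²) = -Y*(6 + Y²))
(d(-5) + s(j))*170 = (-5 - 1*(-20)*(6 + (-20)²))*170 = (-5 - 1*(-20)*(6 + 400))*170 = (-5 - 1*(-20)*406)*170 = (-5 + 8120)*170 = 8115*170 = 1379550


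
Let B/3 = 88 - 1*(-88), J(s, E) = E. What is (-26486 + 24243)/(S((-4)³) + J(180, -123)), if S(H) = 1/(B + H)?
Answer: 1040752/57071 ≈ 18.236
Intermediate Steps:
B = 528 (B = 3*(88 - 1*(-88)) = 3*(88 + 88) = 3*176 = 528)
S(H) = 1/(528 + H)
(-26486 + 24243)/(S((-4)³) + J(180, -123)) = (-26486 + 24243)/(1/(528 + (-4)³) - 123) = -2243/(1/(528 - 64) - 123) = -2243/(1/464 - 123) = -2243/(-57071/464) = -2243*(-464/57071) = 1040752/57071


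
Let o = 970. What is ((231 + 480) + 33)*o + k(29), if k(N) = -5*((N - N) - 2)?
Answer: 721690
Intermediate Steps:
k(N) = 10 (k(N) = -5*(0 - 2) = -5*(-2) = 10)
((231 + 480) + 33)*o + k(29) = ((231 + 480) + 33)*970 + 10 = (711 + 33)*970 + 10 = 744*970 + 10 = 721680 + 10 = 721690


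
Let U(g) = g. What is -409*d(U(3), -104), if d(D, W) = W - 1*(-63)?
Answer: 16769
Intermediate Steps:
d(D, W) = 63 + W (d(D, W) = W + 63 = 63 + W)
-409*d(U(3), -104) = -409*(63 - 104) = -409*(-41) = 16769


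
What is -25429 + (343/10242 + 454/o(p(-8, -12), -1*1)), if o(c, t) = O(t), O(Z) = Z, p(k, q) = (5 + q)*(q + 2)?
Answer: -265093343/10242 ≈ -25883.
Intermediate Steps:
p(k, q) = (2 + q)*(5 + q) (p(k, q) = (5 + q)*(2 + q) = (2 + q)*(5 + q))
o(c, t) = t
-25429 + (343/10242 + 454/o(p(-8, -12), -1*1)) = -25429 + (343/10242 + 454/((-1*1))) = -25429 + (343*(1/10242) + 454/(-1)) = -25429 + (343/10242 + 454*(-1)) = -25429 + (343/10242 - 454) = -25429 - 4649525/10242 = -265093343/10242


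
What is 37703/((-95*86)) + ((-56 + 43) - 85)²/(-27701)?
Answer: -1122875483/226317170 ≈ -4.9615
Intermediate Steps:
37703/((-95*86)) + ((-56 + 43) - 85)²/(-27701) = 37703/(-8170) + (-13 - 85)²*(-1/27701) = 37703*(-1/8170) + (-98)²*(-1/27701) = -37703/8170 + 9604*(-1/27701) = -37703/8170 - 9604/27701 = -1122875483/226317170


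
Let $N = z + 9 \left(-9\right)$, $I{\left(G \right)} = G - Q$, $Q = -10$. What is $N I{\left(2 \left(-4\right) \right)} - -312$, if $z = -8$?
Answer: $134$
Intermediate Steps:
$I{\left(G \right)} = 10 + G$ ($I{\left(G \right)} = G - -10 = G + 10 = 10 + G$)
$N = -89$ ($N = -8 + 9 \left(-9\right) = -8 - 81 = -89$)
$N I{\left(2 \left(-4\right) \right)} - -312 = - 89 \left(10 + 2 \left(-4\right)\right) - -312 = - 89 \left(10 - 8\right) + 312 = \left(-89\right) 2 + 312 = -178 + 312 = 134$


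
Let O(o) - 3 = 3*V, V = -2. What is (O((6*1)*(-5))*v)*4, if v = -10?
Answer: 120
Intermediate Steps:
O(o) = -3 (O(o) = 3 + 3*(-2) = 3 - 6 = -3)
(O((6*1)*(-5))*v)*4 = -3*(-10)*4 = 30*4 = 120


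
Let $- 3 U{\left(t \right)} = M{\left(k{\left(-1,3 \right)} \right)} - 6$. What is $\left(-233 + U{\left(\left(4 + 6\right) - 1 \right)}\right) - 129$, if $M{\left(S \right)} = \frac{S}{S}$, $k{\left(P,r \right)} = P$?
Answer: $- \frac{1081}{3} \approx -360.33$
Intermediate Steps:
$M{\left(S \right)} = 1$
$U{\left(t \right)} = \frac{5}{3}$ ($U{\left(t \right)} = - \frac{1 - 6}{3} = \left(- \frac{1}{3}\right) \left(-5\right) = \frac{5}{3}$)
$\left(-233 + U{\left(\left(4 + 6\right) - 1 \right)}\right) - 129 = \left(-233 + \frac{5}{3}\right) - 129 = - \frac{694}{3} - 129 = - \frac{1081}{3}$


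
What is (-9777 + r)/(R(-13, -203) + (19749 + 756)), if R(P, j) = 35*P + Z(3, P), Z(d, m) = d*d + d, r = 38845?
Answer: 14534/10031 ≈ 1.4489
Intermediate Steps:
Z(d, m) = d + d² (Z(d, m) = d² + d = d + d²)
R(P, j) = 12 + 35*P (R(P, j) = 35*P + 3*(1 + 3) = 35*P + 3*4 = 35*P + 12 = 12 + 35*P)
(-9777 + r)/(R(-13, -203) + (19749 + 756)) = (-9777 + 38845)/((12 + 35*(-13)) + (19749 + 756)) = 29068/((12 - 455) + 20505) = 29068/(-443 + 20505) = 29068/20062 = 29068*(1/20062) = 14534/10031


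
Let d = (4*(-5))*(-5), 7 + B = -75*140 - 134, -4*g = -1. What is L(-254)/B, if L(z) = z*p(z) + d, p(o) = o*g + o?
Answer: -26915/3547 ≈ -7.5881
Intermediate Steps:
g = ¼ (g = -¼*(-1) = ¼ ≈ 0.25000)
p(o) = 5*o/4 (p(o) = o*(¼) + o = o/4 + o = 5*o/4)
B = -10641 (B = -7 + (-75*140 - 134) = -7 + (-10500 - 134) = -7 - 10634 = -10641)
d = 100 (d = -20*(-5) = 100)
L(z) = 100 + 5*z²/4 (L(z) = z*(5*z/4) + 100 = 5*z²/4 + 100 = 100 + 5*z²/4)
L(-254)/B = (100 + (5/4)*(-254)²)/(-10641) = (100 + (5/4)*64516)*(-1/10641) = (100 + 80645)*(-1/10641) = 80745*(-1/10641) = -26915/3547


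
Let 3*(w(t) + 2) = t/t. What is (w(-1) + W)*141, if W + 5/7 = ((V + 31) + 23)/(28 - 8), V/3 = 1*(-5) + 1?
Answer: -2773/70 ≈ -39.614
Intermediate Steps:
w(t) = -5/3 (w(t) = -2 + (t/t)/3 = -2 + (⅓)*1 = -2 + ⅓ = -5/3)
V = -12 (V = 3*(1*(-5) + 1) = 3*(-5 + 1) = 3*(-4) = -12)
W = 97/70 (W = -5/7 + ((-12 + 31) + 23)/(28 - 8) = -5/7 + (19 + 23)/20 = -5/7 + 42*(1/20) = -5/7 + 21/10 = 97/70 ≈ 1.3857)
(w(-1) + W)*141 = (-5/3 + 97/70)*141 = -59/210*141 = -2773/70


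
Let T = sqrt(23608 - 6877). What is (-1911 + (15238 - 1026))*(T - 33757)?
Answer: -415244857 + 479739*sqrt(11) ≈ -4.1365e+8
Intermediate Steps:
T = 39*sqrt(11) (T = sqrt(16731) = 39*sqrt(11) ≈ 129.35)
(-1911 + (15238 - 1026))*(T - 33757) = (-1911 + (15238 - 1026))*(39*sqrt(11) - 33757) = (-1911 + 14212)*(-33757 + 39*sqrt(11)) = 12301*(-33757 + 39*sqrt(11)) = -415244857 + 479739*sqrt(11)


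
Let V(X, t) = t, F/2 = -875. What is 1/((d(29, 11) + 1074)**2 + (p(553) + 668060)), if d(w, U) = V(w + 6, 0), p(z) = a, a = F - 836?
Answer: 1/1818950 ≈ 5.4977e-7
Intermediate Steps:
F = -1750 (F = 2*(-875) = -1750)
a = -2586 (a = -1750 - 836 = -2586)
p(z) = -2586
d(w, U) = 0
1/((d(29, 11) + 1074)**2 + (p(553) + 668060)) = 1/((0 + 1074)**2 + (-2586 + 668060)) = 1/(1074**2 + 665474) = 1/(1153476 + 665474) = 1/1818950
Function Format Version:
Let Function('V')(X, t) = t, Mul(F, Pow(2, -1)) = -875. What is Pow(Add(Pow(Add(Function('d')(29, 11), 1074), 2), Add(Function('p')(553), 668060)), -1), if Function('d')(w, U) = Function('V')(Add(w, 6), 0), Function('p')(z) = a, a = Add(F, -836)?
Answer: Rational(1, 1818950) ≈ 5.4977e-7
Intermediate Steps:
F = -1750 (F = Mul(2, -875) = -1750)
a = -2586 (a = Add(-1750, -836) = -2586)
Function('p')(z) = -2586
Function('d')(w, U) = 0
Pow(Add(Pow(Add(Function('d')(29, 11), 1074), 2), Add(Function('p')(553), 668060)), -1) = Pow(Add(Pow(Add(0, 1074), 2), Add(-2586, 668060)), -1) = Pow(Add(Pow(1074, 2), 665474), -1) = Pow(Add(1153476, 665474), -1) = Pow(1818950, -1) = Rational(1, 1818950)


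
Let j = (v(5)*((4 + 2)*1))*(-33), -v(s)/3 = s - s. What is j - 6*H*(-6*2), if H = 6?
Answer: 432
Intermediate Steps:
v(s) = 0 (v(s) = -3*(s - s) = -3*0 = 0)
j = 0 (j = (0*((4 + 2)*1))*(-33) = (0*(6*1))*(-33) = (0*6)*(-33) = 0*(-33) = 0)
j - 6*H*(-6*2) = 0 - 6*6*(-6*2) = 0 - 36*(-12) = 0 - 1*(-432) = 0 + 432 = 432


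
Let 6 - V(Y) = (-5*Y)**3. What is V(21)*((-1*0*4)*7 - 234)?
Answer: -270885654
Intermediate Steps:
V(Y) = 6 + 125*Y**3 (V(Y) = 6 - (-5*Y)**3 = 6 - (-125)*Y**3 = 6 + 125*Y**3)
V(21)*((-1*0*4)*7 - 234) = (6 + 125*21**3)*((-1*0*4)*7 - 234) = (6 + 125*9261)*((0*4)*7 - 234) = (6 + 1157625)*(0*7 - 234) = 1157631*(0 - 234) = 1157631*(-234) = -270885654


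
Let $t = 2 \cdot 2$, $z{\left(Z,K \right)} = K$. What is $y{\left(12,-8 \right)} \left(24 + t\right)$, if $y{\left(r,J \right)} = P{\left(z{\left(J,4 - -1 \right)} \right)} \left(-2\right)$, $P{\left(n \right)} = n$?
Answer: $-280$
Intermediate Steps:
$y{\left(r,J \right)} = -10$ ($y{\left(r,J \right)} = \left(4 - -1\right) \left(-2\right) = \left(4 + 1\right) \left(-2\right) = 5 \left(-2\right) = -10$)
$t = 4$
$y{\left(12,-8 \right)} \left(24 + t\right) = - 10 \left(24 + 4\right) = \left(-10\right) 28 = -280$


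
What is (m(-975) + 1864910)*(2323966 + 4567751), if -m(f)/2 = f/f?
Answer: 12852418167036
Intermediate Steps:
m(f) = -2 (m(f) = -2*f/f = -2*1 = -2)
(m(-975) + 1864910)*(2323966 + 4567751) = (-2 + 1864910)*(2323966 + 4567751) = 1864908*6891717 = 12852418167036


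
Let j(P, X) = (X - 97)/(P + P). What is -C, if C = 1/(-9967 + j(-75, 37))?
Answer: 5/49833 ≈ 0.00010034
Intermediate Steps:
j(P, X) = (-97 + X)/(2*P) (j(P, X) = (-97 + X)/((2*P)) = (-97 + X)*(1/(2*P)) = (-97 + X)/(2*P))
C = -5/49833 (C = 1/(-9967 + (½)*(-97 + 37)/(-75)) = 1/(-9967 + (½)*(-1/75)*(-60)) = 1/(-9967 + ⅖) = 1/(-49833/5) = -5/49833 ≈ -0.00010034)
-C = -1*(-5/49833) = 5/49833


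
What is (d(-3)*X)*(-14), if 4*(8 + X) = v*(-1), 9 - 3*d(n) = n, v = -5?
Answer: 378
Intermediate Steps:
d(n) = 3 - n/3
X = -27/4 (X = -8 + (-5*(-1))/4 = -8 + (¼)*5 = -8 + 5/4 = -27/4 ≈ -6.7500)
(d(-3)*X)*(-14) = ((3 - ⅓*(-3))*(-27/4))*(-14) = ((3 + 1)*(-27/4))*(-14) = (4*(-27/4))*(-14) = -27*(-14) = 378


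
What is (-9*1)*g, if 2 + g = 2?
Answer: 0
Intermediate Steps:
g = 0 (g = -2 + 2 = 0)
(-9*1)*g = -9*1*0 = -9*0 = 0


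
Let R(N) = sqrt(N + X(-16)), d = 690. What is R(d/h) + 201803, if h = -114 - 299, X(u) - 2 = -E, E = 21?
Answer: 201803 + I*sqrt(3525781)/413 ≈ 2.018e+5 + 4.5465*I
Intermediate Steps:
X(u) = -19 (X(u) = 2 - 1*21 = 2 - 21 = -19)
h = -413
R(N) = sqrt(-19 + N) (R(N) = sqrt(N - 19) = sqrt(-19 + N))
R(d/h) + 201803 = sqrt(-19 + 690/(-413)) + 201803 = sqrt(-19 + 690*(-1/413)) + 201803 = sqrt(-19 - 690/413) + 201803 = sqrt(-8537/413) + 201803 = I*sqrt(3525781)/413 + 201803 = 201803 + I*sqrt(3525781)/413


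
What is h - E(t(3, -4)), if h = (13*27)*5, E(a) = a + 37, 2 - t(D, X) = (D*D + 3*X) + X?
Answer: 1709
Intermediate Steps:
t(D, X) = 2 - D**2 - 4*X (t(D, X) = 2 - ((D*D + 3*X) + X) = 2 - ((D**2 + 3*X) + X) = 2 - (D**2 + 4*X) = 2 + (-D**2 - 4*X) = 2 - D**2 - 4*X)
E(a) = 37 + a
h = 1755 (h = 351*5 = 1755)
h - E(t(3, -4)) = 1755 - (37 + (2 - 1*3**2 - 4*(-4))) = 1755 - (37 + (2 - 1*9 + 16)) = 1755 - (37 + (2 - 9 + 16)) = 1755 - (37 + 9) = 1755 - 1*46 = 1755 - 46 = 1709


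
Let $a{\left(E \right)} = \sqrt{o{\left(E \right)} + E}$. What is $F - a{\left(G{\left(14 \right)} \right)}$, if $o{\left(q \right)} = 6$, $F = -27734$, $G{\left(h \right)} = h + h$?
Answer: $-27734 - \sqrt{34} \approx -27740.0$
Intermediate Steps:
$G{\left(h \right)} = 2 h$
$a{\left(E \right)} = \sqrt{6 + E}$
$F - a{\left(G{\left(14 \right)} \right)} = -27734 - \sqrt{6 + 2 \cdot 14} = -27734 - \sqrt{6 + 28} = -27734 - \sqrt{34}$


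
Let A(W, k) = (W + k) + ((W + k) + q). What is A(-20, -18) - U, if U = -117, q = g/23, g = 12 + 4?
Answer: 959/23 ≈ 41.696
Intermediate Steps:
g = 16
q = 16/23 ≈ 0.69565
A(W, k) = 16/23 + 2*W + 2*k (A(W, k) = (W + k) + ((W + k) + 16/23) = (W + k) + (16/23 + W + k) = 16/23 + 2*W + 2*k)
A(-20, -18) - U = (16/23 + 2*(-20) + 2*(-18)) - 1*(-117) = (16/23 - 40 - 36) + 117 = -1732/23 + 117 = 959/23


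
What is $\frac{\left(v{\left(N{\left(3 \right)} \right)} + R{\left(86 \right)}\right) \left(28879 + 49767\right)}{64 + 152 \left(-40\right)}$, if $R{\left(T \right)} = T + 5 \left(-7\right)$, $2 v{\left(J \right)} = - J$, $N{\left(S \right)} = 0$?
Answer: $- \frac{2005473}{3008} \approx -666.71$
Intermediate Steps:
$v{\left(J \right)} = - \frac{J}{2}$ ($v{\left(J \right)} = \frac{\left(-1\right) J}{2} = - \frac{J}{2}$)
$R{\left(T \right)} = -35 + T$ ($R{\left(T \right)} = T - 35 = -35 + T$)
$\frac{\left(v{\left(N{\left(3 \right)} \right)} + R{\left(86 \right)}\right) \left(28879 + 49767\right)}{64 + 152 \left(-40\right)} = \frac{\left(\left(- \frac{1}{2}\right) 0 + \left(-35 + 86\right)\right) \left(28879 + 49767\right)}{64 + 152 \left(-40\right)} = \frac{\left(0 + 51\right) 78646}{64 - 6080} = \frac{51 \cdot 78646}{-6016} = 4010946 \left(- \frac{1}{6016}\right) = - \frac{2005473}{3008}$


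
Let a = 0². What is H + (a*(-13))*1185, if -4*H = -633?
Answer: 633/4 ≈ 158.25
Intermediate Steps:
H = 633/4 (H = -¼*(-633) = 633/4 ≈ 158.25)
a = 0
H + (a*(-13))*1185 = 633/4 + (0*(-13))*1185 = 633/4 + 0*1185 = 633/4 + 0 = 633/4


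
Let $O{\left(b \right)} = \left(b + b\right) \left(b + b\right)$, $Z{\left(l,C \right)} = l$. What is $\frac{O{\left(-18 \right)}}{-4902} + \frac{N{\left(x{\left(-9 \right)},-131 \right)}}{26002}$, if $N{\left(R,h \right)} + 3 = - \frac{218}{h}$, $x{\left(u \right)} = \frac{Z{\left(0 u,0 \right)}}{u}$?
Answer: $- \frac{735895567}{2782916054} \approx -0.26443$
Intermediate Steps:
$x{\left(u \right)} = 0$ ($x{\left(u \right)} = \frac{0 u}{u} = \frac{0}{u} = 0$)
$N{\left(R,h \right)} = -3 - \frac{218}{h}$
$O{\left(b \right)} = 4 b^{2}$ ($O{\left(b \right)} = 2 b 2 b = 4 b^{2}$)
$\frac{O{\left(-18 \right)}}{-4902} + \frac{N{\left(x{\left(-9 \right)},-131 \right)}}{26002} = \frac{4 \left(-18\right)^{2}}{-4902} + \frac{-3 - \frac{218}{-131}}{26002} = 4 \cdot 324 \left(- \frac{1}{4902}\right) + \left(-3 - - \frac{218}{131}\right) \frac{1}{26002} = 1296 \left(- \frac{1}{4902}\right) + \left(-3 + \frac{218}{131}\right) \frac{1}{26002} = - \frac{216}{817} - \frac{175}{3406262} = - \frac{735895567}{2782916054}$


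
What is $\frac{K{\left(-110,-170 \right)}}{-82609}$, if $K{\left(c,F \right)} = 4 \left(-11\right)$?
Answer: $\frac{44}{82609} \approx 0.00053263$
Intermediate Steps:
$K{\left(c,F \right)} = -44$
$\frac{K{\left(-110,-170 \right)}}{-82609} = - \frac{44}{-82609} = \left(-44\right) \left(- \frac{1}{82609}\right) = \frac{44}{82609}$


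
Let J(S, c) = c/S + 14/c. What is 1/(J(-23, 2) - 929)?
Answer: -23/21208 ≈ -0.0010845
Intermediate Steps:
J(S, c) = 14/c + c/S
1/(J(-23, 2) - 929) = 1/((14/2 + 2/(-23)) - 929) = 1/((14*(½) + 2*(-1/23)) - 929) = 1/((7 - 2/23) - 929) = 1/(159/23 - 929) = 1/(-21208/23) = -23/21208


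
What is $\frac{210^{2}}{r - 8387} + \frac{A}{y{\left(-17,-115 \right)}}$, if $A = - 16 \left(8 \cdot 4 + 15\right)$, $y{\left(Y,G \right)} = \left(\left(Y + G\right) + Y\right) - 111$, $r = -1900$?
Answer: $- \frac{103616}{74295} \approx -1.3947$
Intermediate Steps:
$y{\left(Y,G \right)} = -111 + G + 2 Y$ ($y{\left(Y,G \right)} = \left(\left(G + Y\right) + Y\right) - 111 = \left(G + 2 Y\right) - 111 = -111 + G + 2 Y$)
$A = -752$ ($A = - 16 \left(32 + 15\right) = \left(-16\right) 47 = -752$)
$\frac{210^{2}}{r - 8387} + \frac{A}{y{\left(-17,-115 \right)}} = \frac{210^{2}}{-1900 - 8387} - \frac{752}{-111 - 115 + 2 \left(-17\right)} = \frac{44100}{-1900 - 8387} - \frac{752}{-111 - 115 - 34} = \frac{44100}{-10287} - \frac{752}{-260} = 44100 \left(- \frac{1}{10287}\right) - - \frac{188}{65} = - \frac{4900}{1143} + \frac{188}{65} = - \frac{103616}{74295}$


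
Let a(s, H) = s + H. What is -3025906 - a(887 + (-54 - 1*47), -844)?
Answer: -3025848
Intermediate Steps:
a(s, H) = H + s
-3025906 - a(887 + (-54 - 1*47), -844) = -3025906 - (-844 + (887 + (-54 - 1*47))) = -3025906 - (-844 + (887 + (-54 - 47))) = -3025906 - (-844 + (887 - 101)) = -3025906 - (-844 + 786) = -3025906 - 1*(-58) = -3025906 + 58 = -3025848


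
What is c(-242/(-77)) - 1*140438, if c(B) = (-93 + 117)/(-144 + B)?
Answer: -69236018/493 ≈ -1.4044e+5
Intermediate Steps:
c(B) = 24/(-144 + B)
c(-242/(-77)) - 1*140438 = 24/(-144 - 242/(-77)) - 1*140438 = 24/(-144 - 242*(-1/77)) - 140438 = 24/(-144 + 22/7) - 140438 = 24/(-986/7) - 140438 = 24*(-7/986) - 140438 = -84/493 - 140438 = -69236018/493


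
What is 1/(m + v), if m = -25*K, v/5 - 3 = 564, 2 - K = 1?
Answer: 1/2810 ≈ 0.00035587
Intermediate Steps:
K = 1 (K = 2 - 1*1 = 2 - 1 = 1)
v = 2835 (v = 15 + 5*564 = 15 + 2820 = 2835)
m = -25 (m = -25*1 = -25)
1/(m + v) = 1/(-25 + 2835) = 1/2810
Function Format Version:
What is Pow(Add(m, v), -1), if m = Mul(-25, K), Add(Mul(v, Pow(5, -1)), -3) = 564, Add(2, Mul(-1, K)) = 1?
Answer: Rational(1, 2810) ≈ 0.00035587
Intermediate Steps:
K = 1 (K = Add(2, Mul(-1, 1)) = Add(2, -1) = 1)
v = 2835 (v = Add(15, Mul(5, 564)) = Add(15, 2820) = 2835)
m = -25 (m = Mul(-25, 1) = -25)
Pow(Add(m, v), -1) = Pow(Add(-25, 2835), -1) = Pow(2810, -1) = Rational(1, 2810)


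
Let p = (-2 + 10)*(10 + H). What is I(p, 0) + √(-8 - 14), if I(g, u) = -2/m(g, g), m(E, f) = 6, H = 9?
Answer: -⅓ + I*√22 ≈ -0.33333 + 4.6904*I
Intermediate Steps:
p = 152 (p = (-2 + 10)*(10 + 9) = 8*19 = 152)
I(g, u) = -⅓ (I(g, u) = -2/6 = -2*⅙ = -⅓)
I(p, 0) + √(-8 - 14) = -⅓ + √(-8 - 14) = -⅓ + √(-22) = -⅓ + I*√22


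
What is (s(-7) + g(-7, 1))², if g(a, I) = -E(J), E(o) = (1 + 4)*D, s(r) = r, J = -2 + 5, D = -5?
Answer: 324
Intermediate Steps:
J = 3
E(o) = -25 (E(o) = (1 + 4)*(-5) = 5*(-5) = -25)
g(a, I) = 25 (g(a, I) = -1*(-25) = 25)
(s(-7) + g(-7, 1))² = (-7 + 25)² = 18² = 324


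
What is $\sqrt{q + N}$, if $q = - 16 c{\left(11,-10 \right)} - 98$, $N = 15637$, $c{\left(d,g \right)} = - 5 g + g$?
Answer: $\sqrt{14899} \approx 122.06$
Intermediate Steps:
$c{\left(d,g \right)} = - 4 g$
$q = -738$ ($q = - 16 \left(\left(-4\right) \left(-10\right)\right) - 98 = \left(-16\right) 40 - 98 = -640 - 98 = -738$)
$\sqrt{q + N} = \sqrt{-738 + 15637} = \sqrt{14899}$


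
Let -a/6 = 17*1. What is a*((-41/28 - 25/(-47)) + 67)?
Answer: -4434195/658 ≈ -6738.9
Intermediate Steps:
a = -102 ≈ -102.00
a*((-41/28 - 25/(-47)) + 67) = -102*((-41/28 - 25/(-47)) + 67) = -102*((-41*1/28 - 25*(-1/47)) + 67) = -102*((-41/28 + 25/47) + 67) = -102*(-1227/1316 + 67) = -102*86945/1316 = -4434195/658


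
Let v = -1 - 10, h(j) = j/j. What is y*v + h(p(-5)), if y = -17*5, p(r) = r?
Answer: 936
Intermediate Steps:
h(j) = 1
y = -85
v = -11
y*v + h(p(-5)) = -85*(-11) + 1 = 935 + 1 = 936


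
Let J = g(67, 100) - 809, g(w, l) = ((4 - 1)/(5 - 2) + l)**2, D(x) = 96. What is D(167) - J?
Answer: -9296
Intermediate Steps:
g(w, l) = (1 + l)**2 (g(w, l) = (3/3 + l)**2 = (3*(1/3) + l)**2 = (1 + l)**2)
J = 9392 (J = (1 + 100)**2 - 809 = 101**2 - 809 = 10201 - 809 = 9392)
D(167) - J = 96 - 1*9392 = 96 - 9392 = -9296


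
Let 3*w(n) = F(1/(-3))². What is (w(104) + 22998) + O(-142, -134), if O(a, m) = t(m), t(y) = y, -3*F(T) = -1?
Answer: 617329/27 ≈ 22864.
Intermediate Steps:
F(T) = ⅓ (F(T) = -⅓*(-1) = ⅓)
w(n) = 1/27 (w(n) = (⅓)²/3 = (⅓)*(⅑) = 1/27)
O(a, m) = m
(w(104) + 22998) + O(-142, -134) = (1/27 + 22998) - 134 = 620947/27 - 134 = 617329/27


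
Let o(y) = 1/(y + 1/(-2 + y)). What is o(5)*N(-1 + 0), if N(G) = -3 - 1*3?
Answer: -9/8 ≈ -1.1250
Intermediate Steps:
N(G) = -6 (N(G) = -3 - 3 = -6)
o(5)*N(-1 + 0) = ((-2 + 5)/(1 + 5**2 - 2*5))*(-6) = (3/(1 + 25 - 10))*(-6) = (3/16)*(-6) = -9/8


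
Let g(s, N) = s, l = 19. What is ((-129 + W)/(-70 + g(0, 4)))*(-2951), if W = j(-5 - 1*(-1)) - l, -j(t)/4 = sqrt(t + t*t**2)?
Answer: -218374/35 - 11804*I*sqrt(17)/35 ≈ -6239.3 - 1390.5*I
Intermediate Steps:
j(t) = -4*sqrt(t + t**3) (j(t) = -4*sqrt(t + t*t**2) = -4*sqrt(t + t**3))
W = -19 - 8*I*sqrt(17) (W = -4*sqrt((-5 - 1*(-1)) + (-5 - 1*(-1))**3) - 1*19 = -4*sqrt((-5 + 1) + (-5 + 1)**3) - 19 = -4*sqrt(-4 + (-4)**3) - 19 = -4*sqrt(-4 - 64) - 19 = -8*I*sqrt(17) - 19 = -19 - 8*I*sqrt(17) ≈ -19.0 - 32.985*I)
((-129 + W)/(-70 + g(0, 4)))*(-2951) = ((-129 + (-19 - 8*I*sqrt(17)))/(-70 + 0))*(-2951) = ((-148 - 8*I*sqrt(17))/(-70))*(-2951) = ((-148 - 8*I*sqrt(17))*(-1/70))*(-2951) = (74/35 + 4*I*sqrt(17)/35)*(-2951) = -218374/35 - 11804*I*sqrt(17)/35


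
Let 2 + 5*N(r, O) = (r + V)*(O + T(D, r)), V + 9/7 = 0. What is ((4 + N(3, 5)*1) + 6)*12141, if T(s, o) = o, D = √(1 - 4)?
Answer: 5244912/35 ≈ 1.4985e+5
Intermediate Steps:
D = I*√3 (D = √(-3) = I*√3 ≈ 1.732*I)
V = -9/7 (V = -9/7 + 0 = -9/7 ≈ -1.2857)
N(r, O) = -⅖ + (-9/7 + r)*(O + r)/5 (N(r, O) = -⅖ + ((r - 9/7)*(O + r))/5 = -⅖ + ((-9/7 + r)*(O + r))/5 = -⅖ + (-9/7 + r)*(O + r)/5)
((4 + N(3, 5)*1) + 6)*12141 = ((4 + (-⅖ - 9/35*5 - 9/35*3 + (⅕)*3² + (⅕)*5*3)*1) + 6)*12141 = ((4 + (-⅖ - 9/7 - 27/35 + (⅕)*9 + 3)*1) + 6)*12141 = ((4 + (-⅖ - 9/7 - 27/35 + 9/5 + 3)*1) + 6)*12141 = ((4 + (82/35)*1) + 6)*12141 = ((4 + 82/35) + 6)*12141 = (222/35 + 6)*12141 = (432/35)*12141 = 5244912/35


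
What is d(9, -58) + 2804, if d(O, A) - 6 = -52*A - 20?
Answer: 5806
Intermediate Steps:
d(O, A) = -14 - 52*A (d(O, A) = 6 + (-52*A - 20) = 6 + (-20 - 52*A) = -14 - 52*A)
d(9, -58) + 2804 = (-14 - 52*(-58)) + 2804 = (-14 + 3016) + 2804 = 3002 + 2804 = 5806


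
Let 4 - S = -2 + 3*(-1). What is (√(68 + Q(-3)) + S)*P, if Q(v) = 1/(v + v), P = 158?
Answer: 1422 + 79*√2442/3 ≈ 2723.3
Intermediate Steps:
Q(v) = 1/(2*v)
S = 9 (S = 4 - (-2 + 3*(-1)) = 4 - (-2 - 3) = 4 - 1*(-5) = 4 + 5 = 9)
(√(68 + Q(-3)) + S)*P = (√(68 + (½)/(-3)) + 9)*158 = (√(68 + (½)*(-⅓)) + 9)*158 = (√(68 - ⅙) + 9)*158 = (√(407/6) + 9)*158 = (√2442/6 + 9)*158 = (9 + √2442/6)*158 = 1422 + 79*√2442/3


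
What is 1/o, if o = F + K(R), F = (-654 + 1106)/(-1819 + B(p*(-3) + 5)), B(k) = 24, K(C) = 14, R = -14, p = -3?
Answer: 1795/24678 ≈ 0.072737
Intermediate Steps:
F = -452/1795 (F = (-654 + 1106)/(-1819 + 24) = 452/(-1795) = 452*(-1/1795) = -452/1795 ≈ -0.25181)
o = 24678/1795 (o = -452/1795 + 14 = 24678/1795 ≈ 13.748)
1/o = 1/(24678/1795) = 1795/24678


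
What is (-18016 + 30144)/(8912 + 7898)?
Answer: 6064/8405 ≈ 0.72148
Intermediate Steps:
(-18016 + 30144)/(8912 + 7898) = 12128/16810 = 12128*(1/16810) = 6064/8405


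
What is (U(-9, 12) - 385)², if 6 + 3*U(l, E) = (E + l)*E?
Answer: 140625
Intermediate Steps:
U(l, E) = -2 + E*(E + l)/3 (U(l, E) = -2 + ((E + l)*E)/3 = -2 + (E*(E + l))/3 = -2 + E*(E + l)/3)
(U(-9, 12) - 385)² = ((-2 + (⅓)*12² + (⅓)*12*(-9)) - 385)² = ((-2 + (⅓)*144 - 36) - 385)² = ((-2 + 48 - 36) - 385)² = (10 - 385)² = (-375)² = 140625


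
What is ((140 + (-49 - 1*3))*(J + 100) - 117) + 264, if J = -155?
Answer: -4693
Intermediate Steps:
((140 + (-49 - 1*3))*(J + 100) - 117) + 264 = ((140 + (-49 - 1*3))*(-155 + 100) - 117) + 264 = ((140 + (-49 - 3))*(-55) - 117) + 264 = ((140 - 52)*(-55) - 117) + 264 = (88*(-55) - 117) + 264 = (-4840 - 117) + 264 = -4957 + 264 = -4693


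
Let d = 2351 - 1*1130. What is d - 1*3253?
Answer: -2032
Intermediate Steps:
d = 1221 (d = 2351 - 1130 = 1221)
d - 1*3253 = 1221 - 1*3253 = 1221 - 3253 = -2032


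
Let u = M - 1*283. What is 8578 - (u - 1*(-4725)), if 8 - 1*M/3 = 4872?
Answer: 18728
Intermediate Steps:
M = -14592 (M = 24 - 3*4872 = 24 - 14616 = -14592)
u = -14875 (u = -14592 - 1*283 = -14592 - 283 = -14875)
8578 - (u - 1*(-4725)) = 8578 - (-14875 - 1*(-4725)) = 8578 - (-14875 + 4725) = 8578 - 1*(-10150) = 8578 + 10150 = 18728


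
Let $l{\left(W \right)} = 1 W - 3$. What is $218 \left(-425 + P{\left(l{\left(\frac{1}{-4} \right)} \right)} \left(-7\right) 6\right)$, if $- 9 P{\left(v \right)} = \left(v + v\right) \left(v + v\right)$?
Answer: $- \frac{149003}{3} \approx -49668.0$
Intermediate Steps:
$l{\left(W \right)} = -3 + W$ ($l{\left(W \right)} = W - 3 = -3 + W$)
$P{\left(v \right)} = - \frac{4 v^{2}}{9}$ ($P{\left(v \right)} = - \frac{\left(v + v\right) \left(v + v\right)}{9} = - \frac{2 v 2 v}{9} = - \frac{4 v^{2}}{9}$)
$218 \left(-425 + P{\left(l{\left(\frac{1}{-4} \right)} \right)} \left(-7\right) 6\right) = 218 \left(-425 + - \frac{4 \left(-3 + \frac{1}{-4}\right)^{2}}{9} \left(-7\right) 6\right) = 218 \left(-425 + - \frac{4 \left(-3 - \frac{1}{4}\right)^{2}}{9} \left(-7\right) 6\right) = 218 \left(-425 + - \frac{4 \left(- \frac{13}{4}\right)^{2}}{9} \left(-7\right) 6\right) = 218 \left(-425 + \left(- \frac{4}{9}\right) \frac{169}{16} \left(-7\right) 6\right) = 218 \left(-425 + \left(- \frac{169}{36}\right) \left(-7\right) 6\right) = 218 \left(-425 + \frac{1183}{36} \cdot 6\right) = 218 \left(-425 + \frac{1183}{6}\right) = 218 \left(- \frac{1367}{6}\right) = - \frac{149003}{3}$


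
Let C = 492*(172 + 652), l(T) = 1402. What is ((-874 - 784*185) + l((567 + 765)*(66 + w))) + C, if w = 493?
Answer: 260896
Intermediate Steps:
C = 405408 (C = 492*824 = 405408)
((-874 - 784*185) + l((567 + 765)*(66 + w))) + C = ((-874 - 784*185) + 1402) + 405408 = ((-874 - 145040) + 1402) + 405408 = (-145914 + 1402) + 405408 = -144512 + 405408 = 260896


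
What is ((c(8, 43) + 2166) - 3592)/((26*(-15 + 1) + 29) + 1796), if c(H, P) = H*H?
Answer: -454/487 ≈ -0.93224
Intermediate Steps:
c(H, P) = H²
((c(8, 43) + 2166) - 3592)/((26*(-15 + 1) + 29) + 1796) = ((8² + 2166) - 3592)/((26*(-15 + 1) + 29) + 1796) = ((64 + 2166) - 3592)/((26*(-14) + 29) + 1796) = (2230 - 3592)/((-364 + 29) + 1796) = -1362/(-335 + 1796) = -1362/1461 = -1362*1/1461 = -454/487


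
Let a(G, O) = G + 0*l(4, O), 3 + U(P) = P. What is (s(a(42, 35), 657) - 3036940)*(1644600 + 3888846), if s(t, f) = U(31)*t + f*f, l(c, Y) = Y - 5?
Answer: -14409729730290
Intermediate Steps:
U(P) = -3 + P
l(c, Y) = -5 + Y
a(G, O) = G (a(G, O) = G + 0*(-5 + O) = G + 0 = G)
s(t, f) = f² + 28*t (s(t, f) = (-3 + 31)*t + f*f = 28*t + f² = f² + 28*t)
(s(a(42, 35), 657) - 3036940)*(1644600 + 3888846) = ((657² + 28*42) - 3036940)*(1644600 + 3888846) = ((431649 + 1176) - 3036940)*5533446 = (432825 - 3036940)*5533446 = -2604115*5533446 = -14409729730290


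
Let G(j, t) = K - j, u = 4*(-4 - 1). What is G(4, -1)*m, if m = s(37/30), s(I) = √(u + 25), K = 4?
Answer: 0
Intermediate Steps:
u = -20 (u = 4*(-5) = -20)
s(I) = √5 (s(I) = √(-20 + 25) = √5)
m = √5 ≈ 2.2361
G(j, t) = 4 - j
G(4, -1)*m = (4 - 1*4)*√5 = (4 - 4)*√5 = 0*√5 = 0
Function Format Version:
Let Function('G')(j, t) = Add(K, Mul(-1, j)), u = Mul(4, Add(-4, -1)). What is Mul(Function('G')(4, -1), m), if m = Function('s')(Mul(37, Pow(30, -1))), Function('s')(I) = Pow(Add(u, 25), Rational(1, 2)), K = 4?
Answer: 0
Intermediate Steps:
u = -20 (u = Mul(4, -5) = -20)
Function('s')(I) = Pow(5, Rational(1, 2)) (Function('s')(I) = Pow(Add(-20, 25), Rational(1, 2)) = Pow(5, Rational(1, 2)))
m = Pow(5, Rational(1, 2)) ≈ 2.2361
Function('G')(j, t) = Add(4, Mul(-1, j))
Mul(Function('G')(4, -1), m) = Mul(Add(4, Mul(-1, 4)), Pow(5, Rational(1, 2))) = Mul(Add(4, -4), Pow(5, Rational(1, 2))) = Mul(0, Pow(5, Rational(1, 2))) = 0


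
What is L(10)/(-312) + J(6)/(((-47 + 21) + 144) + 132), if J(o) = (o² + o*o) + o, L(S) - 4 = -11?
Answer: 13043/39000 ≈ 0.33444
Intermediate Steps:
L(S) = -7 (L(S) = 4 - 11 = -7)
J(o) = o + 2*o² (J(o) = (o² + o²) + o = 2*o² + o = o + 2*o²)
L(10)/(-312) + J(6)/(((-47 + 21) + 144) + 132) = -7/(-312) + (6*(1 + 2*6))/(((-47 + 21) + 144) + 132) = -7*(-1/312) + (6*(1 + 12))/((-26 + 144) + 132) = 7/312 + (6*13)/(118 + 132) = 7/312 + 78/250 = 7/312 + 78*(1/250) = 7/312 + 39/125 = 13043/39000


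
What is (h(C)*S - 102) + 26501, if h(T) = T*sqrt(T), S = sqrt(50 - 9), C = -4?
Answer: 26399 - 8*I*sqrt(41) ≈ 26399.0 - 51.225*I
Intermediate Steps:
S = sqrt(41) ≈ 6.4031
h(T) = T**(3/2)
(h(C)*S - 102) + 26501 = ((-4)**(3/2)*sqrt(41) - 102) + 26501 = ((-8*I)*sqrt(41) - 102) + 26501 = (-8*I*sqrt(41) - 102) + 26501 = (-102 - 8*I*sqrt(41)) + 26501 = 26399 - 8*I*sqrt(41)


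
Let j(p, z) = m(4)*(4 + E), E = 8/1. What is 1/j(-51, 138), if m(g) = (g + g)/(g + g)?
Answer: 1/12 ≈ 0.083333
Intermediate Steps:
m(g) = 1 (m(g) = (2*g)/((2*g)) = (2*g)*(1/(2*g)) = 1)
E = 8 (E = 8*1 = 8)
j(p, z) = 12 (j(p, z) = 1*(4 + 8) = 1*12 = 12)
1/j(-51, 138) = 1/12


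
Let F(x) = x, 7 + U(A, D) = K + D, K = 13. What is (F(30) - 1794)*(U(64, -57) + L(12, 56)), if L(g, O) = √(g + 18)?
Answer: 89964 - 1764*√30 ≈ 80302.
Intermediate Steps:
U(A, D) = 6 + D (U(A, D) = -7 + (13 + D) = 6 + D)
L(g, O) = √(18 + g)
(F(30) - 1794)*(U(64, -57) + L(12, 56)) = (30 - 1794)*((6 - 57) + √(18 + 12)) = -1764*(-51 + √30) = 89964 - 1764*√30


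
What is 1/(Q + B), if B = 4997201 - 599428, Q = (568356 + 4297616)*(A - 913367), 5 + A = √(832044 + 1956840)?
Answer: -634919739973/2821852099978433030282095 - 29195832*√1581/2821852099978433030282095 ≈ -2.2541e-13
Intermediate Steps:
A = -5 + 42*√1581 (A = -5 + √(832044 + 1956840) = -5 + √2788884 = -5 + 42*√1581 ≈ 1665.0)
Q = -4444442577584 + 204370824*√1581 (Q = (568356 + 4297616)*((-5 + 42*√1581) - 913367) = 4865972*(-913372 + 42*√1581) = -4444442577584 + 204370824*√1581 ≈ -4.4363e+12)
B = 4397773
1/(Q + B) = 1/((-4444442577584 + 204370824*√1581) + 4397773) = 1/(-4444438179811 + 204370824*√1581)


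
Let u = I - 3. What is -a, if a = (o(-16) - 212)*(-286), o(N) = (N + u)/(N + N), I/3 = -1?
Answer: -483483/8 ≈ -60435.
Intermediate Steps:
I = -3 (I = 3*(-1) = -3)
u = -6 (u = -3 - 3 = -6)
o(N) = (-6 + N)/(2*N) (o(N) = (N - 6)/(N + N) = (-6 + N)/((2*N)) = (-6 + N)*(1/(2*N)) = (-6 + N)/(2*N))
a = 483483/8 (a = ((½)*(-6 - 16)/(-16) - 212)*(-286) = ((½)*(-1/16)*(-22) - 212)*(-286) = (11/16 - 212)*(-286) = -3381/16*(-286) = 483483/8 ≈ 60435.)
-a = -1*483483/8 = -483483/8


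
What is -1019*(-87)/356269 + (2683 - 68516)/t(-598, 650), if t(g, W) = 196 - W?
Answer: 23494505539/161746126 ≈ 145.26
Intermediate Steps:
-1019*(-87)/356269 + (2683 - 68516)/t(-598, 650) = -1019*(-87)/356269 + (2683 - 68516)/(196 - 1*650) = 88653*(1/356269) - 65833/(196 - 650) = 88653/356269 - 65833/(-454) = 88653/356269 - 65833*(-1/454) = 88653/356269 + 65833/454 = 23494505539/161746126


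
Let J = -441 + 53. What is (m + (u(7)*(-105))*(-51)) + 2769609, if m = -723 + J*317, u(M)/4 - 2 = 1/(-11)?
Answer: 29554610/11 ≈ 2.6868e+6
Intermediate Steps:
u(M) = 84/11 (u(M) = 8 + 4/(-11) = 8 + 4*(-1/11) = 8 - 4/11 = 84/11)
J = -388
m = -123719 (m = -723 - 388*317 = -723 - 122996 = -123719)
(m + (u(7)*(-105))*(-51)) + 2769609 = (-123719 + ((84/11)*(-105))*(-51)) + 2769609 = (-123719 - 8820/11*(-51)) + 2769609 = (-123719 + 449820/11) + 2769609 = -911089/11 + 2769609 = 29554610/11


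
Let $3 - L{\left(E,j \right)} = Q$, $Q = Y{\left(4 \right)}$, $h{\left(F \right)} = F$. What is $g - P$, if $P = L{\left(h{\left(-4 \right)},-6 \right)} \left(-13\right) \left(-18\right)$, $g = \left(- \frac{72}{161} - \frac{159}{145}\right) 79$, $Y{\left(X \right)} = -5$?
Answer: $- \frac{46548921}{23345} \approx -1994.0$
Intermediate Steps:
$Q = -5$
$g = - \frac{2847081}{23345}$ ($g = \left(\left(-72\right) \frac{1}{161} - \frac{159}{145}\right) 79 = \left(- \frac{72}{161} - \frac{159}{145}\right) 79 = \left(- \frac{36039}{23345}\right) 79 = - \frac{2847081}{23345} \approx -121.96$)
$L{\left(E,j \right)} = 8$ ($L{\left(E,j \right)} = 3 - -5 = 3 + 5 = 8$)
$P = 1872$ ($P = 8 \left(-13\right) \left(-18\right) = \left(-104\right) \left(-18\right) = 1872$)
$g - P = - \frac{2847081}{23345} - 1872 = - \frac{46548921}{23345}$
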